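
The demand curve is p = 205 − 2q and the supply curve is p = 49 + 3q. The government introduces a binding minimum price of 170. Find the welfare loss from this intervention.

469.225

Competitive equilibrium: 205 − 2q = 49 + 3q → q* = 31.2, p* = 142.6.
At the floor p = 170, quantity demanded = (205 − 170)/2 = 17.5.
Sellers' marginal cost at q' = 17.5: 49 + 3·17.5 = 101.5.
Δq = 31.2 − 17.5 = 13.7; wedge = 170 − 101.5 = 68.5.
Deadweight loss = ½ × 13.7 × 68.5 = 469.225.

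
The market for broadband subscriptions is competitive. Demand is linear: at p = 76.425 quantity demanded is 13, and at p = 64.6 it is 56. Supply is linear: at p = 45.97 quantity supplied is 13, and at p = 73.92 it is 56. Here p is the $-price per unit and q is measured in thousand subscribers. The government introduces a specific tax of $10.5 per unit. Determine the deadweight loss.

Demand slope = (64.6 − 76.425)/(56 − 13) = −0.275, so p = 80 − 0.275q.
Supply slope = (73.92 − 45.97)/(56 − 13) = 0.65, so p = 37.52 + 0.65q.
Competitive equilibrium: 80 − 0.275q = 37.52 + 0.65q → q* = 45.9243, p* = 67.3708.
With the tax, the buyer price exceeds the seller price by 10.5: (80 − 0.275q) − (37.52 + 0.65q) = 10.5 → q' = 34.573.
Δq = 45.9243 − 34.573 = 11.3513; the wedge equals the tax, 10.5.
DWL = ½ × 11.3513 × 10.5 = $59.59 thousand.

$59.59 thousand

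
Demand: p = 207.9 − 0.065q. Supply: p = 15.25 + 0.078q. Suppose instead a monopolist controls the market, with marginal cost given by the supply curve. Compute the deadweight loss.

Competitive equilibrium: 207.9 − 0.065q = 15.25 + 0.078q → q* = 1347.202797, p* = 120.331818.
Marginal revenue: MR = 207.9 − 0.13q. Set MR = MC: 207.9 − 0.13q = 15.25 + 0.078q → q_m = 926.201923.
Price p_m = 207.9 − 0.065·926.201923 = 147.696875; MC(q_m) = 15.25 + 0.078·926.201923 = 87.49375.
Competitive q* = 1347.202797, so Δq = 421.000874; wedge = 147.696875 − 87.49375 = 60.203125.
Deadweight loss = ½ × 421.000874 × 60.203125 = 12672.78.

12672.78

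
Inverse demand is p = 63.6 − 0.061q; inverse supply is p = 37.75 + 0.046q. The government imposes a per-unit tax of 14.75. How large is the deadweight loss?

1016.65

Competitive equilibrium: 63.6 − 0.061q = 37.75 + 0.046q → q* = 241.5888, p* = 48.8631.
With the tax, the buyer price exceeds the seller price by 14.75: (63.6 − 0.061q) − (37.75 + 0.046q) = 14.75 → q' = 103.7383.
Δq = 241.5888 − 103.7383 = 137.8505; the wedge equals the tax, 14.75.
The triangle = ½ × 137.8505 × 14.75 = 1016.65.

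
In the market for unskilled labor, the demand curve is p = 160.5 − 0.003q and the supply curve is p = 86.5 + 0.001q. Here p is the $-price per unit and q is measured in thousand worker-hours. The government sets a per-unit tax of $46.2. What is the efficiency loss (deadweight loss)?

$266805 thousand

Competitive equilibrium: 160.5 − 0.003q = 86.5 + 0.001q → q* = 18500, p* = 105.
With the tax, the buyer price exceeds the seller price by 46.2: (160.5 − 0.003q) − (86.5 + 0.001q) = 46.2 → q' = 6950.
Δq = 18500 − 6950 = 11550; the wedge equals the tax, 46.2.
The triangle = ½ × 11550 × 46.2 = $266805 thousand.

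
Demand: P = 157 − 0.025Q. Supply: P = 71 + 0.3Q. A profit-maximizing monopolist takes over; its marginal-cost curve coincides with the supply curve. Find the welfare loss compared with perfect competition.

Competitive equilibrium: 157 − 0.025Q = 71 + 0.3Q → Q* = 264.6154, P* = 150.3846.
Marginal revenue: MR = 157 − 0.05Q. Set MR = MC: 157 − 0.05Q = 71 + 0.3Q → Q_m = 245.7143.
Price P_m = 157 − 0.025·245.7143 = 150.8571; MC(Q_m) = 71 + 0.3·245.7143 = 144.7143.
Competitive Q* = 264.6154, so ΔQ = 18.9011; wedge = 150.8571 − 144.7143 = 6.1428.
The triangle = ½ × 18.9011 × 6.1428 = 58.05.

58.05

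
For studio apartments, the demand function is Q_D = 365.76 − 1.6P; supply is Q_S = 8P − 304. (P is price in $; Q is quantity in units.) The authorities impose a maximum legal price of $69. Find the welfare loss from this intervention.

$14.11

In inverse form: demand P = 228.6 − 0.625Q, supply P = 38 + 0.125Q.
Competitive equilibrium: 228.6 − 0.625Q = 38 + 0.125Q → Q* = 254.1333, P* = 69.7667.
At the ceiling P = 69, quantity supplied = (69 − 38)/0.125 = 248.
Willingness to pay at Q' = 248: 228.6 − 0.625·248 = 73.6.
ΔQ = 254.1333 − 248 = 6.1333; wedge = 73.6 − 69 = 4.6.
Welfare loss = ½ × 6.1333 × 4.6 = $14.11.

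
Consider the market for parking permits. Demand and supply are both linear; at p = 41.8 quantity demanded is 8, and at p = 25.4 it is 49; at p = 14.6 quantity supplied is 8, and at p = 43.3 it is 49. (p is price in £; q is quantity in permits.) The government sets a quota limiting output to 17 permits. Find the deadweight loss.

Demand slope = (25.4 − 41.8)/(49 − 8) = −0.4, so p = 45 − 0.4q.
Supply slope = (43.3 − 14.6)/(49 − 8) = 0.7, so p = 9 + 0.7q.
Competitive equilibrium: 45 − 0.4q = 9 + 0.7q → q* = 32.7273, p* = 31.9091.
At q = 17: demand price = 45 − 0.4·17 = 38.2; supply price = 9 + 0.7·17 = 20.9.
Δq = 32.7273 − 17 = 15.7273; wedge = 38.2 − 20.9 = 17.3.
The triangle = ½ × 15.7273 × 17.3 = £136.04.

£136.04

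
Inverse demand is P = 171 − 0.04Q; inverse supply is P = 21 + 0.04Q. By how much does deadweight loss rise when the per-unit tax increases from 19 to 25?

Competitive equilibrium: 171 − 0.04Q = 21 + 0.04Q → Q* = 1875, P* = 96.
For a per-unit tax t: ΔQ = t/0.08, so DWL = ½·t·(t/0.08) = t²/0.16.
At t = 19: DWL = 2256.25. At t = 25: DWL = 3906.25.
Increase = 3906.25 − 2256.25 = 1650.

1650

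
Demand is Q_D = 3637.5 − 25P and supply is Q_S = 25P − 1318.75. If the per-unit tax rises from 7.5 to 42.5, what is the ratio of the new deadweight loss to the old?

32.111

In inverse form: demand P = 145.5 − 0.04Q, supply P = 52.75 + 0.04Q.
Competitive equilibrium: 145.5 − 0.04Q = 52.75 + 0.04Q → Q* = 1159.375, P* = 99.125.
For a per-unit tax t: ΔQ = t/0.08, so DWL = ½·t·(t/0.08) = t²/0.16.
At t = 7.5: DWL = 351.5625. At t = 42.5: DWL = 11289.0625.
Ratio = (42.5/7.5)² = 32.111.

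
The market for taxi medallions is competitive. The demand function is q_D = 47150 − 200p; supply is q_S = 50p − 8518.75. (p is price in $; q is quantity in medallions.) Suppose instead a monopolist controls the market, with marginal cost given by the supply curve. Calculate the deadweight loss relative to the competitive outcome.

$2374.38

In inverse form: demand p = 235.75 − 0.005q, supply p = 170.375 + 0.02q.
Competitive equilibrium: 235.75 − 0.005q = 170.375 + 0.02q → q* = 2615, p* = 222.675.
Marginal revenue: MR = 235.75 − 0.01q. Set MR = MC: 235.75 − 0.01q = 170.375 + 0.02q → q_m = 2179.166667.
Price p_m = 235.75 − 0.005·2179.166667 = 224.854167; MC(q_m) = 170.375 + 0.02·2179.166667 = 213.958333.
Competitive q* = 2615, so Δq = 435.833333; wedge = 224.854167 − 213.958333 = 10.895834.
DWL = ½ × 435.833333 × 10.895834 = $2374.38.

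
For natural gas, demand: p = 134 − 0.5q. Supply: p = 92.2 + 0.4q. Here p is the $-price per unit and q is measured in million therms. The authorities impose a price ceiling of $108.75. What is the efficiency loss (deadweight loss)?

Competitive equilibrium: 134 − 0.5q = 92.2 + 0.4q → q* = 46.4444, p* = 110.7778.
At the ceiling p = 108.75, quantity supplied = (108.75 − 92.2)/0.4 = 41.375.
Willingness to pay at q' = 41.375: 134 − 0.5·41.375 = 113.3125.
Δq = 46.4444 − 41.375 = 5.0694; wedge = 113.3125 − 108.75 = 4.5625.
DWL = ½ × 5.0694 × 4.5625 = $11.56 million.

$11.56 million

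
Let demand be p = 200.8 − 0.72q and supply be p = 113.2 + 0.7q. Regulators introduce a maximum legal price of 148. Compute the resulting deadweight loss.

101.83

Competitive equilibrium: 200.8 − 0.72q = 113.2 + 0.7q → q* = 61.6901, p* = 156.3831.
At the ceiling p = 148, quantity supplied = (148 − 113.2)/0.7 = 49.7143.
Willingness to pay at q' = 49.7143: 200.8 − 0.72·49.7143 = 165.0057.
Δq = 61.6901 − 49.7143 = 11.9758; wedge = 165.0057 − 148 = 17.0057.
The triangle = ½ × 11.9758 × 17.0057 = 101.83.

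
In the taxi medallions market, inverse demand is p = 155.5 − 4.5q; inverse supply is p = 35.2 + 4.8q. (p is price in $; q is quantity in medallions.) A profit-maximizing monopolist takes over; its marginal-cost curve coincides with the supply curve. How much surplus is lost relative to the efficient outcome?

$82.73

Competitive equilibrium: 155.5 − 4.5q = 35.2 + 4.8q → q* = 12.9355, p* = 97.2903.
Marginal revenue: MR = 155.5 − 9q. Set MR = MC: 155.5 − 9q = 35.2 + 4.8q → q_m = 8.7174.
Price p_m = 155.5 − 4.5·8.7174 = 116.2717; MC(q_m) = 35.2 + 4.8·8.7174 = 77.0435.
Competitive q* = 12.9355, so Δq = 4.2181; wedge = 116.2717 − 77.0435 = 39.2282.
The triangle = ½ × 4.2181 × 39.2282 = $82.73.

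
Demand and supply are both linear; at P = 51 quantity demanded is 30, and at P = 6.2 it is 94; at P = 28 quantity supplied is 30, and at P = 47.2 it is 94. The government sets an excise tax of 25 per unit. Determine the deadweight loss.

Demand slope = (6.2 − 51)/(94 − 30) = −0.7, so P = 72 − 0.7Q.
Supply slope = (47.2 − 28)/(94 − 30) = 0.3, so P = 19 + 0.3Q.
Competitive equilibrium: 72 − 0.7Q = 19 + 0.3Q → Q* = 53, P* = 34.9.
With the tax, the buyer price exceeds the seller price by 25: (72 − 0.7Q) − (19 + 0.3Q) = 25 → Q' = 28.
ΔQ = 53 − 28 = 25; the wedge equals the tax, 25.
DWL = ½ × 25 × 25 = 312.50.

312.50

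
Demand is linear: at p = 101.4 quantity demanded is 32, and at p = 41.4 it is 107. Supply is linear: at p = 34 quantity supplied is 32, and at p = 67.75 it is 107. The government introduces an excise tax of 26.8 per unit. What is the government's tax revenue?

1728.064

Demand slope = (41.4 − 101.4)/(107 − 32) = −0.8, so p = 127 − 0.8q.
Supply slope = (67.75 − 34)/(107 − 32) = 0.45, so p = 19.6 + 0.45q.
Competitive equilibrium: 127 − 0.8q = 19.6 + 0.45q → q* = 85.92, p* = 58.264.
With the tax, the buyer price exceeds the seller price by 26.8: (127 − 0.8q) − (19.6 + 0.45q) = 26.8 → q' = 64.48.
Tax revenue = 26.8 × 64.48 = 1728.064.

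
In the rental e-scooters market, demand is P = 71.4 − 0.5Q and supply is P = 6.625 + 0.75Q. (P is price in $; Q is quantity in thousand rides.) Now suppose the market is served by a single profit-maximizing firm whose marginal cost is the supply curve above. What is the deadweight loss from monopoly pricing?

Competitive equilibrium: 71.4 − 0.5Q = 6.625 + 0.75Q → Q* = 51.82, P* = 45.49.
Marginal revenue: MR = 71.4 − Q. Set MR = MC: 71.4 − Q = 6.625 + 0.75Q → Q_m = 37.0143.
Price P_m = 71.4 − 0.5·37.0143 = 52.8929; MC(Q_m) = 6.625 + 0.75·37.0143 = 34.3857.
Competitive Q* = 51.82, so ΔQ = 14.8057; wedge = 52.8929 − 34.3857 = 18.5072.
Welfare loss = ½ × 14.8057 × 18.5072 = $137.01 thousand.

$137.01 thousand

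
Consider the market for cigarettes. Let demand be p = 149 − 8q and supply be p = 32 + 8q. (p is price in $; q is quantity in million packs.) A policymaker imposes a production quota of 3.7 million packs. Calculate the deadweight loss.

$104.40 million

Competitive equilibrium: 149 − 8q = 32 + 8q → q* = 7.3125, p* = 90.5.
At q = 3.7: demand price = 149 − 8·3.7 = 119.4; supply price = 32 + 8·3.7 = 61.6.
Δq = 7.3125 − 3.7 = 3.6125; wedge = 119.4 − 61.6 = 57.8.
Deadweight loss = ½ × 3.6125 × 57.8 = $104.40 million.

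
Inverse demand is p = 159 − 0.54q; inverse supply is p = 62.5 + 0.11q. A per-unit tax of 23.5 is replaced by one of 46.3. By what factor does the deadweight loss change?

3.882

Competitive equilibrium: 159 − 0.54q = 62.5 + 0.11q → q* = 148.4615, p* = 78.8308.
For a per-unit tax t: Δq = t/0.65, so DWL = ½·t·(t/0.65) = t²/1.3.
At t = 23.5: DWL = 424.808. At t = 46.3: DWL = 1648.992.
Ratio = (46.3/23.5)² = 3.882.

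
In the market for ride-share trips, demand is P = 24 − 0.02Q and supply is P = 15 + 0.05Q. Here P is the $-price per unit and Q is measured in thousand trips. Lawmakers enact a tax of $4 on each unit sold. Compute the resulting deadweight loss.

Competitive equilibrium: 24 − 0.02Q = 15 + 0.05Q → Q* = 128.5714, P* = 21.4286.
With the tax, the buyer price exceeds the seller price by 4: (24 − 0.02Q) − (15 + 0.05Q) = 4 → Q' = 71.4286.
ΔQ = 128.5714 − 71.4286 = 57.1428; the wedge equals the tax, 4.
DWL = ½ × 57.1428 × 4 = $114.29 thousand.

$114.29 thousand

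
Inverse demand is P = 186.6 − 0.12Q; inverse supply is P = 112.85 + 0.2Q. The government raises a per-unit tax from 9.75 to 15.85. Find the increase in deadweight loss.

Competitive equilibrium: 186.6 − 0.12Q = 112.85 + 0.2Q → Q* = 230.4688, P* = 158.9438.
For a per-unit tax t: ΔQ = t/0.32, so DWL = ½·t·(t/0.32) = t²/0.64.
At t = 9.75: DWL = 148.535. At t = 15.85: DWL = 392.535.
Increase = 392.535 − 148.535 = 244.

244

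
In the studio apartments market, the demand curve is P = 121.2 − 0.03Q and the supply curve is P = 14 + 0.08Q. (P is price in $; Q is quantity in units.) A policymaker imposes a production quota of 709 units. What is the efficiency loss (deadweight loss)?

Competitive equilibrium: 121.2 − 0.03Q = 14 + 0.08Q → Q* = 974.5455, P* = 91.9636.
At Q = 709: demand price = 121.2 − 0.03·709 = 99.93; supply price = 14 + 0.08·709 = 70.72.
ΔQ = 974.5455 − 709 = 265.5455; wedge = 99.93 − 70.72 = 29.21.
DWL = ½ × 265.5455 × 29.21 = $3878.29.

$3878.29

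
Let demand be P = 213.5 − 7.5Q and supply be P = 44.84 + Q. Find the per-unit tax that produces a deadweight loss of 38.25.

Competitive equilibrium: 213.5 − 7.5Q = 44.84 + Q → Q* = 19.8424, P* = 64.6824.
A tax t gives ΔQ = t/8.5 and wedge t, so DWL = t²/17.
t²/17 = 38.25 → t² = 650.25 → t = 25.5.

25.5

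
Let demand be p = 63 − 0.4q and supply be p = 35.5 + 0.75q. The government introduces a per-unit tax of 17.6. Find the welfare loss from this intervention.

Competitive equilibrium: 63 − 0.4q = 35.5 + 0.75q → q* = 23.913, p* = 53.4348.
With the tax, the buyer price exceeds the seller price by 17.6: (63 − 0.4q) − (35.5 + 0.75q) = 17.6 → q' = 8.6087.
Δq = 23.913 − 8.6087 = 15.3043; the wedge equals the tax, 17.6.
DWL = ½ × 15.3043 × 17.6 = 134.68.

134.68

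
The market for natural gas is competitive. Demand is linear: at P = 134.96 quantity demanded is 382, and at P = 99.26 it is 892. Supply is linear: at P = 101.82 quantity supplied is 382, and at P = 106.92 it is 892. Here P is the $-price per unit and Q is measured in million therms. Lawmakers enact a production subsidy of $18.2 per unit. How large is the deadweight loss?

Demand slope = (99.26 − 134.96)/(892 − 382) = −0.07, so P = 161.7 − 0.07Q.
Supply slope = (106.92 − 101.82)/(892 − 382) = 0.01, so P = 98 + 0.01Q.
Competitive equilibrium: 161.7 − 0.07Q = 98 + 0.01Q → Q* = 796.25, P* = 105.9625.
The subsidy lowers effective supply by 18.2: P = 79.8 + 0.01Q.
New quantity: 161.7 − 0.07Q = 79.8 + 0.01Q → Q' = 1023.75.
Overproduction ΔQ = 1023.75 − 796.25 = 227.5; wedge = subsidy = 18.2.
DWL = ½ × 227.5 × 18.2 = $2070.25 million.

$2070.25 million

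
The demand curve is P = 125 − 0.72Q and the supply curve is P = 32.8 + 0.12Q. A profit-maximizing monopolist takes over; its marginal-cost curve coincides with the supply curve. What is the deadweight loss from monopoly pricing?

Competitive equilibrium: 125 − 0.72Q = 32.8 + 0.12Q → Q* = 109.7619, P* = 45.9714.
Marginal revenue: MR = 125 − 1.44Q. Set MR = MC: 125 − 1.44Q = 32.8 + 0.12Q → Q_m = 59.1026.
Price P_m = 125 − 0.72·59.1026 = 82.4461; MC(Q_m) = 32.8 + 0.12·59.1026 = 39.8923.
Competitive Q* = 109.7619, so ΔQ = 50.6593; wedge = 82.4461 − 39.8923 = 42.5538.
DWL = ½ × 50.6593 × 42.5538 = 1077.87.

1077.87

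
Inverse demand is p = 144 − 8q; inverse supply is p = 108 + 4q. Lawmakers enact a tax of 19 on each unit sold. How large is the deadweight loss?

15.04

Competitive equilibrium: 144 − 8q = 108 + 4q → q* = 3, p* = 120.
With the tax, the buyer price exceeds the seller price by 19: (144 − 8q) − (108 + 4q) = 19 → q' = 1.4167.
Δq = 3 − 1.4167 = 1.5833; the wedge equals the tax, 19.
Welfare loss = ½ × 1.5833 × 19 = 15.04.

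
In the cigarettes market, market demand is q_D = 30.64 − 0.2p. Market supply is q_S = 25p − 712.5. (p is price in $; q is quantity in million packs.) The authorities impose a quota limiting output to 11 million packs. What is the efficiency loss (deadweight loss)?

$475.89 million

In inverse form: demand p = 153.2 − 5q, supply p = 28.5 + 0.04q.
Competitive equilibrium: 153.2 − 5q = 28.5 + 0.04q → q* = 24.7421, p* = 29.4897.
At q = 11: demand price = 153.2 − 5·11 = 98.2; supply price = 28.5 + 0.04·11 = 28.94.
Δq = 24.7421 − 11 = 13.7421; wedge = 98.2 − 28.94 = 69.26.
DWL = ½ × 13.7421 × 69.26 = $475.89 million.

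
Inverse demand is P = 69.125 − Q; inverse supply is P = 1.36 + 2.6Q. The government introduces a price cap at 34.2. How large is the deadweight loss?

Competitive equilibrium: 69.125 − Q = 1.36 + 2.6Q → Q* = 18.8236, P* = 50.3014.
At the ceiling P = 34.2, quantity supplied = (34.2 − 1.36)/2.6 = 12.6308.
Willingness to pay at Q' = 12.6308: 69.125 − 1·12.6308 = 56.4942.
ΔQ = 18.8236 − 12.6308 = 6.1928; wedge = 56.4942 − 34.2 = 22.2942.
The triangle = ½ × 6.1928 × 22.2942 = 69.03.

69.03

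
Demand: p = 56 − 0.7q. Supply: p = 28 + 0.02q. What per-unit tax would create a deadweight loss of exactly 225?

18

Competitive equilibrium: 56 − 0.7q = 28 + 0.02q → q* = 38.8889, p* = 28.7778.
A tax t gives Δq = t/0.72 and wedge t, so DWL = t²/1.44.
t²/1.44 = 225 → t² = 324 → t = 18.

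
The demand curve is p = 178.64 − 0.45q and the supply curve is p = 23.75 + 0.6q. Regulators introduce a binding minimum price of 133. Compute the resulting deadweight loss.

Competitive equilibrium: 178.64 − 0.45q = 23.75 + 0.6q → q* = 147.5143, p* = 112.2586.
At the floor p = 133, quantity demanded = (178.64 − 133)/0.45 = 101.4222.
Sellers' marginal cost at q' = 101.4222: 23.75 + 0.6·101.4222 = 84.6033.
Δq = 147.5143 − 101.4222 = 46.0921; wedge = 133 − 84.6033 = 48.3967.
DWL = ½ × 46.0921 × 48.3967 = 1115.35.

1115.35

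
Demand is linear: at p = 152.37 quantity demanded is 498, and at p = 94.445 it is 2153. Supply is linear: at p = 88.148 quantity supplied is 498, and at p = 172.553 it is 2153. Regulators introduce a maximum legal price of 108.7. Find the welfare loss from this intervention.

5082.15

Demand slope = (94.445 − 152.37)/(2153 − 498) = −0.035, so p = 169.8 − 0.035q.
Supply slope = (172.553 − 88.148)/(2153 − 498) = 0.051, so p = 62.75 + 0.051q.
Competitive equilibrium: 169.8 − 0.035q = 62.75 + 0.051q → q* = 1244.7674, p* = 126.2331.
At the ceiling p = 108.7, quantity supplied = (108.7 − 62.75)/0.051 = 900.9804.
Willingness to pay at q' = 900.9804: 169.8 − 0.035·900.9804 = 138.2657.
Δq = 1244.7674 − 900.9804 = 343.787; wedge = 138.2657 − 108.7 = 29.5657.
DWL = ½ × 343.787 × 29.5657 = 5082.15.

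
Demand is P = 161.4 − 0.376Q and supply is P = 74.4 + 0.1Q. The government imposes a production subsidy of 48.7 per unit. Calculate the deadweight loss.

Competitive equilibrium: 161.4 − 0.376Q = 74.4 + 0.1Q → Q* = 182.7731, P* = 92.6773.
The subsidy lowers effective supply by 48.7: P = 25.7 + 0.1Q.
New quantity: 161.4 − 0.376Q = 25.7 + 0.1Q → Q' = 285.084.
Overproduction ΔQ = 285.084 − 182.7731 = 102.3109; wedge = subsidy = 48.7.
Deadweight loss = ½ × 102.3109 × 48.7 = 2491.27.

2491.27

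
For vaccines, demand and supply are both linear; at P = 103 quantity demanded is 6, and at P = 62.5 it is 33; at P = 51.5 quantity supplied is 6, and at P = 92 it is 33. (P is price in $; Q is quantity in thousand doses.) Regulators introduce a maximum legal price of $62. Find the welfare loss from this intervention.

$155.04 thousand

Demand slope = (62.5 − 103)/(33 − 6) = −1.5, so P = 112 − 1.5Q.
Supply slope = (92 − 51.5)/(33 − 6) = 1.5, so P = 42.5 + 1.5Q.
Competitive equilibrium: 112 − 1.5Q = 42.5 + 1.5Q → Q* = 23.1667, P* = 77.25.
At the ceiling P = 62, quantity supplied = (62 − 42.5)/1.5 = 13.
Willingness to pay at Q' = 13: 112 − 1.5·13 = 92.5.
ΔQ = 23.1667 − 13 = 10.1667; wedge = 92.5 − 62 = 30.5.
Welfare loss = ½ × 10.1667 × 30.5 = $155.04 thousand.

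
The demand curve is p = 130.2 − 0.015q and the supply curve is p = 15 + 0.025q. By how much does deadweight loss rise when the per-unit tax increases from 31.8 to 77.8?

Competitive equilibrium: 130.2 − 0.015q = 15 + 0.025q → q* = 2880, p* = 87.
For a per-unit tax t: Δq = t/0.04, so DWL = ½·t·(t/0.04) = t²/0.08.
At t = 31.8: DWL = 12640.5. At t = 77.8: DWL = 75660.5.
Increase = 75660.5 − 12640.5 = 63020.

63020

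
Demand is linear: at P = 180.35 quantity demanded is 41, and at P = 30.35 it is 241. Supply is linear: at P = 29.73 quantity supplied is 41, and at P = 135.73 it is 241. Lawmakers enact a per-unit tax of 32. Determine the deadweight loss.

Demand slope = (30.35 − 180.35)/(241 − 41) = −0.75, so P = 211.1 − 0.75Q.
Supply slope = (135.73 − 29.73)/(241 − 41) = 0.53, so P = 8 + 0.53Q.
Competitive equilibrium: 211.1 − 0.75Q = 8 + 0.53Q → Q* = 158.6719, P* = 92.0961.
With the tax, the buyer price exceeds the seller price by 32: (211.1 − 0.75Q) − (8 + 0.53Q) = 32 → Q' = 133.6719.
ΔQ = 158.6719 − 133.6719 = 25; the wedge equals the tax, 32.
The triangle = ½ × 25 × 32 = 400.

400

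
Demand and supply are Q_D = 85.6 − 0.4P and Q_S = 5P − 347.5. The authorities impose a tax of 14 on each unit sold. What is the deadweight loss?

36.30

In inverse form: demand P = 214 − 2.5Q, supply P = 69.5 + 0.2Q.
Competitive equilibrium: 214 − 2.5Q = 69.5 + 0.2Q → Q* = 53.5185, P* = 80.2037.
With the tax, the buyer price exceeds the seller price by 14: (214 − 2.5Q) − (69.5 + 0.2Q) = 14 → Q' = 48.3333.
ΔQ = 53.5185 − 48.3333 = 5.1852; the wedge equals the tax, 14.
Welfare loss = ½ × 5.1852 × 14 = 36.30.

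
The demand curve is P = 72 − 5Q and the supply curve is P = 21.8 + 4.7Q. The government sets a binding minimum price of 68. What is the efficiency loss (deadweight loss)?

Competitive equilibrium: 72 − 5Q = 21.8 + 4.7Q → Q* = 5.1753, P* = 46.1237.
At the floor P = 68, quantity demanded = (72 − 68)/5 = 0.8.
Sellers' marginal cost at Q' = 0.8: 21.8 + 4.7·0.8 = 25.56.
ΔQ = 5.1753 − 0.8 = 4.3753; wedge = 68 − 25.56 = 42.44.
Welfare loss = ½ × 4.3753 × 42.44 = 92.84.

92.84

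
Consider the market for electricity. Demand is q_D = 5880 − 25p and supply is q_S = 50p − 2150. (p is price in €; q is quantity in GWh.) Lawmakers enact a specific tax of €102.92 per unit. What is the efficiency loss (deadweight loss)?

€88271.05

In inverse form: demand p = 235.2 − 0.04q, supply p = 43 + 0.02q.
Competitive equilibrium: 235.2 − 0.04q = 43 + 0.02q → q* = 3203.3333, p* = 107.0667.
With the tax, the buyer price exceeds the seller price by 102.92: (235.2 − 0.04q) − (43 + 0.02q) = 102.92 → q' = 1488.
Δq = 3203.3333 − 1488 = 1715.3333; the wedge equals the tax, 102.92.
Welfare loss = ½ × 1715.3333 × 102.92 = €88271.05.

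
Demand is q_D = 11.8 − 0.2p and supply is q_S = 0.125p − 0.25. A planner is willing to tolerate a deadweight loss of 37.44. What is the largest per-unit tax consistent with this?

31.2

In inverse form: demand p = 59 − 5q, supply p = 2 + 8q.
Competitive equilibrium: 59 − 5q = 2 + 8q → q* = 4.3846, p* = 37.0769.
A tax t gives Δq = t/13 and wedge t, so DWL = t²/26.
t²/26 = 37.44 → t² = 973.44 → t = 31.2.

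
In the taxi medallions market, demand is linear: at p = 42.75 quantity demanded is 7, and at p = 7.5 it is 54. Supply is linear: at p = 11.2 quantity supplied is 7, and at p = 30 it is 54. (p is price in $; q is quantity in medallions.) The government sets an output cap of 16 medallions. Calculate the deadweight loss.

$195.41

Demand slope = (7.5 − 42.75)/(54 − 7) = −0.75, so p = 48 − 0.75q.
Supply slope = (30 − 11.2)/(54 − 7) = 0.4, so p = 8.4 + 0.4q.
Competitive equilibrium: 48 − 0.75q = 8.4 + 0.4q → q* = 34.4348, p* = 22.1739.
At q = 16: demand price = 48 − 0.75·16 = 36; supply price = 8.4 + 0.4·16 = 14.8.
Δq = 34.4348 − 16 = 18.4348; wedge = 36 − 14.8 = 21.2.
Welfare loss = ½ × 18.4348 × 21.2 = $195.41.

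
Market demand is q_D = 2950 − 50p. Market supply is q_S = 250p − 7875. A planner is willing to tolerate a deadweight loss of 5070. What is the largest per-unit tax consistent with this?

15.6

In inverse form: demand p = 59 − 0.02q, supply p = 31.5 + 0.004q.
Competitive equilibrium: 59 − 0.02q = 31.5 + 0.004q → q* = 1145.8333, p* = 36.0833.
A tax t gives Δq = t/0.024 and wedge t, so DWL = t²/0.048.
t²/0.048 = 5070 → t² = 243.36 → t = 15.6.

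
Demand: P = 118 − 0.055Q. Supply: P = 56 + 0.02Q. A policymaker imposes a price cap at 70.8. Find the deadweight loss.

281.67

Competitive equilibrium: 118 − 0.055Q = 56 + 0.02Q → Q* = 826.6667, P* = 72.5333.
At the ceiling P = 70.8, quantity supplied = (70.8 − 56)/0.02 = 740.
Willingness to pay at Q' = 740: 118 − 0.055·740 = 77.3.
ΔQ = 826.6667 − 740 = 86.6667; wedge = 77.3 − 70.8 = 6.5.
Deadweight loss = ½ × 86.6667 × 6.5 = 281.67.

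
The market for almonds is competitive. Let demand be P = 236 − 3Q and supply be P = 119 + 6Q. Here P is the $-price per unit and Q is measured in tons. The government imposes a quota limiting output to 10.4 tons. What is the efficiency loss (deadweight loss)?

$30.42

Competitive equilibrium: 236 − 3Q = 119 + 6Q → Q* = 13, P* = 197.
At Q = 10.4: demand price = 236 − 3·10.4 = 204.8; supply price = 119 + 6·10.4 = 181.4.
ΔQ = 13 − 10.4 = 2.6; wedge = 204.8 − 181.4 = 23.4.
Deadweight loss = ½ × 2.6 × 23.4 = $30.42.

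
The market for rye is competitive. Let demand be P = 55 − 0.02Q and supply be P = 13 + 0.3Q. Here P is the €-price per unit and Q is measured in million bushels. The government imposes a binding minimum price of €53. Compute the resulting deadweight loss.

€156.25 million

Competitive equilibrium: 55 − 0.02Q = 13 + 0.3Q → Q* = 131.25, P* = 52.375.
At the floor P = 53, quantity demanded = (55 − 53)/0.02 = 100.
Sellers' marginal cost at Q' = 100: 13 + 0.3·100 = 43.
ΔQ = 131.25 − 100 = 31.25; wedge = 53 − 43 = 10.
Welfare loss = ½ × 31.25 × 10 = €156.25 million.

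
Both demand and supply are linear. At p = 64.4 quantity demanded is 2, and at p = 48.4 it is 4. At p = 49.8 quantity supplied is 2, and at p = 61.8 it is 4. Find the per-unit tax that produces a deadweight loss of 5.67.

Demand slope = (48.4 − 64.4)/(4 − 2) = −8, so p = 80.4 − 8q.
Supply slope = (61.8 − 49.8)/(4 − 2) = 6, so p = 37.8 + 6q.
Competitive equilibrium: 80.4 − 8q = 37.8 + 6q → q* = 3.0429, p* = 56.0571.
A tax t gives Δq = t/14 and wedge t, so DWL = t²/28.
t²/28 = 5.67 → t² = 158.76 → t = 12.6.

12.6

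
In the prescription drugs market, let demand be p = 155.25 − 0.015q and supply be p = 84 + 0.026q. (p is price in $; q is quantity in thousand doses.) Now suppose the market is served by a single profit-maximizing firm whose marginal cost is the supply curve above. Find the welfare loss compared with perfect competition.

Competitive equilibrium: 155.25 − 0.015q = 84 + 0.026q → q* = 1737.8049, p* = 129.1829.
Marginal revenue: MR = 155.25 − 0.03q. Set MR = MC: 155.25 − 0.03q = 84 + 0.026q → q_m = 1272.3214.
Price p_m = 155.25 − 0.015·1272.3214 = 136.1652; MC(q_m) = 84 + 0.026·1272.3214 = 117.0804.
Competitive q* = 1737.8049, so Δq = 465.4835; wedge = 136.1652 − 117.0804 = 19.0848.
DWL = ½ × 465.4835 × 19.0848 = $4441.83 thousand.

$4441.83 thousand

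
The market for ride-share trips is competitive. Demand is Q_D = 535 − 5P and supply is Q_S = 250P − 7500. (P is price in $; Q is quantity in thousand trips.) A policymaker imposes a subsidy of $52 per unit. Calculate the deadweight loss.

In inverse form: demand P = 107 − 0.2Q, supply P = 30 + 0.004Q.
Competitive equilibrium: 107 − 0.2Q = 30 + 0.004Q → Q* = 377.451, P* = 31.5098.
The subsidy lowers effective supply by 52: P = 0.004Q − 22.
New quantity: 107 − 0.2Q = 0.004Q − 22 → Q' = 632.3529.
Overproduction ΔQ = 632.3529 − 377.451 = 254.9019; wedge = subsidy = 52.
The triangle = ½ × 254.9019 × 52 = $6627.45 thousand.

$6627.45 thousand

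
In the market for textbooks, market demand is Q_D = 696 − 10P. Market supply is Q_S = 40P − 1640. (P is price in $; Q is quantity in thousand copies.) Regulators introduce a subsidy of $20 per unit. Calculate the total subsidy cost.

$7776 thousand

In inverse form: demand P = 69.6 − 0.1Q, supply P = 41 + 0.025Q.
Competitive equilibrium: 69.6 − 0.1Q = 41 + 0.025Q → Q* = 228.8, P* = 46.72.
The subsidy lowers effective supply by 20: P = 21 + 0.025Q.
New quantity: 69.6 − 0.1Q = 21 + 0.025Q → Q' = 388.8.
Total subsidy cost = 20 × 388.8 = $7776 thousand.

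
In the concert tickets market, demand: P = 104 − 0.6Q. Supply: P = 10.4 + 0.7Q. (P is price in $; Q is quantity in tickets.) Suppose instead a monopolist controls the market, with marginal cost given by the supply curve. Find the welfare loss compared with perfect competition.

$336.03

Competitive equilibrium: 104 − 0.6Q = 10.4 + 0.7Q → Q* = 72, P* = 60.8.
Marginal revenue: MR = 104 − 1.2Q. Set MR = MC: 104 − 1.2Q = 10.4 + 0.7Q → Q_m = 49.2632.
Price P_m = 104 − 0.6·49.2632 = 74.4421; MC(Q_m) = 10.4 + 0.7·49.2632 = 44.8842.
Competitive Q* = 72, so ΔQ = 22.7368; wedge = 74.4421 − 44.8842 = 29.5579.
Welfare loss = ½ × 22.7368 × 29.5579 = $336.03.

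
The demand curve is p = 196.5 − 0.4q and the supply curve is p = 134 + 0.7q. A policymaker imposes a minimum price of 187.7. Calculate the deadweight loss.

Competitive equilibrium: 196.5 − 0.4q = 134 + 0.7q → q* = 56.8182, p* = 173.7727.
At the floor p = 187.7, quantity demanded = (196.5 − 187.7)/0.4 = 22.
Sellers' marginal cost at q' = 22: 134 + 0.7·22 = 149.4.
Δq = 56.8182 − 22 = 34.8182; wedge = 187.7 − 149.4 = 38.3.
Deadweight loss = ½ × 34.8182 × 38.3 = 666.77.

666.77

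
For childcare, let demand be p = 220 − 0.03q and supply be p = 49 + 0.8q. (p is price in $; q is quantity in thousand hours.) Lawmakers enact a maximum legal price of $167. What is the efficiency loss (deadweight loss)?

Competitive equilibrium: 220 − 0.03q = 49 + 0.8q → q* = 206.0241, p* = 213.8193.
At the ceiling p = 167, quantity supplied = (167 − 49)/0.8 = 147.5.
Willingness to pay at q' = 147.5: 220 − 0.03·147.5 = 215.575.
Δq = 206.0241 − 147.5 = 58.5241; wedge = 215.575 − 167 = 48.575.
Deadweight loss = ½ × 58.5241 × 48.575 = $1421.40 thousand.

$1421.40 thousand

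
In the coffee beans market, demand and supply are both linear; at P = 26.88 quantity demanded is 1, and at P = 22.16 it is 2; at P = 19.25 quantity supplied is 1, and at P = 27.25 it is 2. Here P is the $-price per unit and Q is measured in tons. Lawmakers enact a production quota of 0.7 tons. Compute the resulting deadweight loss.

$5.15

Demand slope = (22.16 − 26.88)/(2 − 1) = −4.72, so P = 31.6 − 4.72Q.
Supply slope = (27.25 − 19.25)/(2 − 1) = 8, so P = 11.25 + 8Q.
Competitive equilibrium: 31.6 − 4.72Q = 11.25 + 8Q → Q* = 1.5998, P* = 24.0487.
At Q = 0.7: demand price = 31.6 − 4.72·0.7 = 28.296; supply price = 11.25 + 8·0.7 = 16.85.
ΔQ = 1.5998 − 0.7 = 0.8998; wedge = 28.296 − 16.85 = 11.446.
Welfare loss = ½ × 0.8998 × 11.446 = $5.15.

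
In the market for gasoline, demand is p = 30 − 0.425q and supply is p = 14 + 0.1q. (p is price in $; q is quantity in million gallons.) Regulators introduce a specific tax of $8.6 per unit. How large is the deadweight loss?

$70.44 million

Competitive equilibrium: 30 − 0.425q = 14 + 0.1q → q* = 30.4762, p* = 17.0476.
With the tax, the buyer price exceeds the seller price by 8.6: (30 − 0.425q) − (14 + 0.1q) = 8.6 → q' = 14.0952.
Δq = 30.4762 − 14.0952 = 16.381; the wedge equals the tax, 8.6.
DWL = ½ × 16.381 × 8.6 = $70.44 million.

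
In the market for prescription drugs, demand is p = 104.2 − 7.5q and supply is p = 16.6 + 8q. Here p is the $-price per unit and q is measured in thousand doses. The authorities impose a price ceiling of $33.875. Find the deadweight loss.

Competitive equilibrium: 104.2 − 7.5q = 16.6 + 8q → q* = 5.6516, p* = 61.8129.
At the ceiling p = 33.875, quantity supplied = (33.875 − 16.6)/8 = 2.1594.
Willingness to pay at q' = 2.1594: 104.2 − 7.5·2.1594 = 88.0045.
Δq = 5.6516 − 2.1594 = 3.4922; wedge = 88.0045 − 33.875 = 54.1295.
Welfare loss = ½ × 3.4922 × 54.1295 = $94.52 thousand.

$94.52 thousand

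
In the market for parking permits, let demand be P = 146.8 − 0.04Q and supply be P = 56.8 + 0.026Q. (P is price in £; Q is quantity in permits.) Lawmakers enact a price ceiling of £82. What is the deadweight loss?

Competitive equilibrium: 146.8 − 0.04Q = 56.8 + 0.026Q → Q* = 1363.63636, P* = 92.25455.
At the ceiling P = 82, quantity supplied = (82 − 56.8)/0.026 = 969.23077.
Willingness to pay at Q' = 969.23077: 146.8 − 0.04·969.23077 = 108.03077.
ΔQ = 1363.63636 − 969.23077 = 394.40559; wedge = 108.03077 − 82 = 26.03077.
The triangle = ½ × 394.40559 × 26.03077 = £5133.34.

£5133.34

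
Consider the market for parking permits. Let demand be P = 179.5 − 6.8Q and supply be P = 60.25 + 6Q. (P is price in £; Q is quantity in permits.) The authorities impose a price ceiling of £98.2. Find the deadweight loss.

£57.27

Competitive equilibrium: 179.5 − 6.8Q = 60.25 + 6Q → Q* = 9.3164, P* = 116.1484.
At the ceiling P = 98.2, quantity supplied = (98.2 − 60.25)/6 = 6.325.
Willingness to pay at Q' = 6.325: 179.5 − 6.8·6.325 = 136.49.
ΔQ = 9.3164 − 6.325 = 2.9914; wedge = 136.49 − 98.2 = 38.29.
The triangle = ½ × 2.9914 × 38.29 = £57.27.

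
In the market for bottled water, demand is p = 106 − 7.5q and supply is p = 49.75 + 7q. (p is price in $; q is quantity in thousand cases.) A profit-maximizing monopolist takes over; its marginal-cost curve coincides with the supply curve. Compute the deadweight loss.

$12.68 thousand

Competitive equilibrium: 106 − 7.5q = 49.75 + 7q → q* = 3.8793, p* = 76.9052.
Marginal revenue: MR = 106 − 15q. Set MR = MC: 106 − 15q = 49.75 + 7q → q_m = 2.5568.
Price p_m = 106 − 7.5·2.5568 = 86.824; MC(q_m) = 49.75 + 7·2.5568 = 67.6476.
Competitive q* = 3.8793, so Δq = 1.3225; wedge = 86.824 − 67.6476 = 19.1764.
Welfare loss = ½ × 1.3225 × 19.1764 = $12.68 thousand.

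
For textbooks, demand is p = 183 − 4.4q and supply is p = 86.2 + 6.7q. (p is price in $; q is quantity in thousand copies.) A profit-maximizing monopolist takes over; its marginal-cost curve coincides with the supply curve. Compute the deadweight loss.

Competitive equilibrium: 183 − 4.4q = 86.2 + 6.7q → q* = 8.7207, p* = 144.6288.
Marginal revenue: MR = 183 − 8.8q. Set MR = MC: 183 − 8.8q = 86.2 + 6.7q → q_m = 6.2452.
Price p_m = 183 − 4.4·6.2452 = 155.5211; MC(q_m) = 86.2 + 6.7·6.2452 = 128.0428.
Competitive q* = 8.7207, so Δq = 2.4755; wedge = 155.5211 − 128.0428 = 27.4783.
The triangle = ½ × 2.4755 × 27.4783 = $34.01 thousand.

$34.01 thousand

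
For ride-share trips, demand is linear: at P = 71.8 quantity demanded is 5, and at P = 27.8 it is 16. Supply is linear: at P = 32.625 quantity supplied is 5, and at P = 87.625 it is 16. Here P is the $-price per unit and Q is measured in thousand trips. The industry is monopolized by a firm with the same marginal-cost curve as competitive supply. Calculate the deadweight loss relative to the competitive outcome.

Demand slope = (27.8 − 71.8)/(16 − 5) = −4, so P = 91.8 − 4Q.
Supply slope = (87.625 − 32.625)/(16 − 5) = 5, so P = 7.625 + 5Q.
Competitive equilibrium: 91.8 − 4Q = 7.625 + 5Q → Q* = 9.3528, P* = 54.3889.
Marginal revenue: MR = 91.8 − 8Q. Set MR = MC: 91.8 − 8Q = 7.625 + 5Q → Q_m = 6.475.
Price P_m = 91.8 − 4·6.475 = 65.9; MC(Q_m) = 7.625 + 5·6.475 = 40.
Competitive Q* = 9.3528, so ΔQ = 2.8778; wedge = 65.9 − 40 = 25.9.
The triangle = ½ × 2.8778 × 25.9 = $37.27 thousand.

$37.27 thousand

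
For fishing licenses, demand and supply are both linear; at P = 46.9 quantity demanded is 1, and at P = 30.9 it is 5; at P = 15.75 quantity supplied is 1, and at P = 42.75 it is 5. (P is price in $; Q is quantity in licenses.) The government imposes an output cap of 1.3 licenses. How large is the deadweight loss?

Demand slope = (30.9 − 46.9)/(5 − 1) = −4, so P = 50.9 − 4Q.
Supply slope = (42.75 − 15.75)/(5 − 1) = 6.75, so P = 9 + 6.75Q.
Competitive equilibrium: 50.9 − 4Q = 9 + 6.75Q → Q* = 3.8977, P* = 35.3093.
At Q = 1.3: demand price = 50.9 − 4·1.3 = 45.7; supply price = 9 + 6.75·1.3 = 17.775.
ΔQ = 3.8977 − 1.3 = 2.5977; wedge = 45.7 − 17.775 = 27.925.
DWL = ½ × 2.5977 × 27.925 = $36.27.

$36.27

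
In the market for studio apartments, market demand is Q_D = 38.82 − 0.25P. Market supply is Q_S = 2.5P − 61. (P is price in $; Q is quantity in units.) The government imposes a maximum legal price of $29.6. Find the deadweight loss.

$616.90

In inverse form: demand P = 155.28 − 4Q, supply P = 24.4 + 0.4Q.
Competitive equilibrium: 155.28 − 4Q = 24.4 + 0.4Q → Q* = 29.7455, P* = 36.2982.
At the ceiling P = 29.6, quantity supplied = (29.6 − 24.4)/0.4 = 13.
Willingness to pay at Q' = 13: 155.28 − 4·13 = 103.28.
ΔQ = 29.7455 − 13 = 16.7455; wedge = 103.28 − 29.6 = 73.68.
The triangle = ½ × 16.7455 × 73.68 = $616.90.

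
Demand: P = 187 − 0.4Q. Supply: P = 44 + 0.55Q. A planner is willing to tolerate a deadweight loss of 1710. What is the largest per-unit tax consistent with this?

Competitive equilibrium: 187 − 0.4Q = 44 + 0.55Q → Q* = 150.5263, P* = 126.7895.
A tax t gives ΔQ = t/0.95 and wedge t, so DWL = t²/1.9.
t²/1.9 = 1710 → t² = 3249 → t = 57.

57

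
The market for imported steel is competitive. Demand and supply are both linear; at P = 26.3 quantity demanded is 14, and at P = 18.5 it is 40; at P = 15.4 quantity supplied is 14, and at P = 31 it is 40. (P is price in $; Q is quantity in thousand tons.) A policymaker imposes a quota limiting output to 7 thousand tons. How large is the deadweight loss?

$164.36 thousand

Demand slope = (18.5 − 26.3)/(40 − 14) = −0.3, so P = 30.5 − 0.3Q.
Supply slope = (31 − 15.4)/(40 − 14) = 0.6, so P = 7 + 0.6Q.
Competitive equilibrium: 30.5 − 0.3Q = 7 + 0.6Q → Q* = 26.1111, P* = 22.6667.
At Q = 7: demand price = 30.5 − 0.3·7 = 28.4; supply price = 7 + 0.6·7 = 11.2.
ΔQ = 26.1111 − 7 = 19.1111; wedge = 28.4 − 11.2 = 17.2.
Deadweight loss = ½ × 19.1111 × 17.2 = $164.36 thousand.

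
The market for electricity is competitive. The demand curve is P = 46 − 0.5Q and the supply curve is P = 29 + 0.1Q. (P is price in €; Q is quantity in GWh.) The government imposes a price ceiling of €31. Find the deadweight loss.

Competitive equilibrium: 46 − 0.5Q = 29 + 0.1Q → Q* = 28.3333, P* = 31.8333.
At the ceiling P = 31, quantity supplied = (31 − 29)/0.1 = 20.
Willingness to pay at Q' = 20: 46 − 0.5·20 = 36.
ΔQ = 28.3333 − 20 = 8.3333; wedge = 36 − 31 = 5.
The triangle = ½ × 8.3333 × 5 = €20.83.

€20.83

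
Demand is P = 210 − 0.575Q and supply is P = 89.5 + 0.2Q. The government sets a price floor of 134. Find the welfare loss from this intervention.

210.55

Competitive equilibrium: 210 − 0.575Q = 89.5 + 0.2Q → Q* = 155.4839, P* = 120.5968.
At the floor P = 134, quantity demanded = (210 − 134)/0.575 = 132.1739.
Sellers' marginal cost at Q' = 132.1739: 89.5 + 0.2·132.1739 = 115.9348.
ΔQ = 155.4839 − 132.1739 = 23.31; wedge = 134 − 115.9348 = 18.0652.
DWL = ½ × 23.31 × 18.0652 = 210.55.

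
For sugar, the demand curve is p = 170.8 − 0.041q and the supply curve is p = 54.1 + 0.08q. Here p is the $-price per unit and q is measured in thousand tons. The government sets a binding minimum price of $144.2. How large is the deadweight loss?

Competitive equilibrium: 170.8 − 0.041q = 54.1 + 0.08q → q* = 964.4628, p* = 131.257.
At the floor p = 144.2, quantity demanded = (170.8 − 144.2)/0.041 = 648.7805.
Sellers' marginal cost at q' = 648.7805: 54.1 + 0.08·648.7805 = 106.0024.
Δq = 964.4628 − 648.7805 = 315.6823; wedge = 144.2 − 106.0024 = 38.1976.
The triangle = ½ × 315.6823 × 38.1976 = $6029.15 thousand.

$6029.15 thousand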